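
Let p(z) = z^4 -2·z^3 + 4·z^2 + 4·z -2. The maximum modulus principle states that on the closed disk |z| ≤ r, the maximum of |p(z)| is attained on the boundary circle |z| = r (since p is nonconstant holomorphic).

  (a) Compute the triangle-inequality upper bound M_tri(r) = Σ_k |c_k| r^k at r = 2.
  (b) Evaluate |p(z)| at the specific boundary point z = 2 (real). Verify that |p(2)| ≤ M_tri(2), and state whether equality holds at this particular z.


Coefficients: c_0 = -2, c_1 = 4, c_2 = 4, c_3 = -2, c_4 = 1. Radius r = 2.
Part (a). Triangle bound: M_tri(r) = Σ_k |c_k| r^k
  = |-2|·2^0 + |4|·2^1 + |4|·2^2 + |-2|·2^3 + |1|·2^4
  = 2 + 8 + 16 + 16 + 16 = 58.
This bounds M(r) := max_{|z|=r} |p(z)| from above; equality holds iff all terms c_k z^k can be made to align in phase at a single z on |z|=r.
Part (b). At z = 2 (real, on the circle |z| = r):
  p(2) = (-2)·2^0 + (4)·2^1 + (4)·2^2 + (-2)·2^3 + (1)·2^4 = 22.
  |p(2)| = 22.
Check: |p(2)| = 22 ≤ 58 = M_tri(2). ✓ Equality does not hold at z = 2 (the coefficients have mixed signs, so the terms do not all align in phase there).

M_tri(2) = 58; |p(2)| = 22; equality at z=2: no.


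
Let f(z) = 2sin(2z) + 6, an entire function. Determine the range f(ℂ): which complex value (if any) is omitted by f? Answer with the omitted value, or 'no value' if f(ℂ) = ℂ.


Little Picard bounds the complement of f(ℂ) to at most one point.
sin is entire and surjective onto ℂ: for every w ∈ ℂ, sin(ζ) = w has a solution ζ ∈ ℂ (e.g., via the complex inverse arcsin). With ζ = 2z this gives z = ζ/(2). Then 2·sin(2z) takes every value in 2·ℂ = ℂ, and adding 6 is a bijection of ℂ. So f is surjective and omits no value. (Note: only on the real line is sin bounded by [−1, 1].)

Omitted value: no value.


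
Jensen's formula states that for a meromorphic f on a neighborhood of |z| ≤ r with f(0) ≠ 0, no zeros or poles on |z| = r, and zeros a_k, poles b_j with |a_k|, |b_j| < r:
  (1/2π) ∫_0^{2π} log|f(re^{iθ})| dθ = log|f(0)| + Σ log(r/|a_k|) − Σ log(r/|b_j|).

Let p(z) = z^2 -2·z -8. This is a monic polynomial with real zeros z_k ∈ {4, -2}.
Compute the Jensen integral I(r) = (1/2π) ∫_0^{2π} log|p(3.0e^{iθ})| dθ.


Zeros: -2, 4; r = 3.0.
Inside |z| < r: -2. Outside (|z| ≥ r): 4.
p(0) = -8, so log|p(0)| = log(8) = 2.0794.
Apply Jensen: I(r) = log|p(0)| + Σ_k log(r/|z_k|), summed over zeros inside |z| < r.
  log(r/|z_k|) for z_k = -2: log(3.0/2) = 0.4055
  Outside zeros (4) contribute nothing to the Jensen sum.
Sum over inside zeros: 0.4055.
I(r) = log|p(0)| + (inside sum) = 2.0794 + 0.4055 = 2.4849.
Note: since some zeros are outside |z| ≤ r, the simplified n·log(r) form does NOT apply — only the inside zeros contribute.

I(r) ≈ 2.4849.


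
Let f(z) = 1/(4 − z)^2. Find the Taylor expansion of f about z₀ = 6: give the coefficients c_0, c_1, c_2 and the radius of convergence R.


Let w = z − z₀, so z = z₀ + w.
Then 4 − z = 4 − (z₀ + w) = (4 − z₀) − w = -2 − w.
f(z) = 1/(-2 − w)^2 = (1/(-2)^2) · (1 − w/(-2))^{−2}.
By the binomial series (1−u)^{−2} = Σ_{n≥0} C(n+1, 1) u^n for |u|<1, with u = w/(-2):
  c_n = C(n+1, 1) / (-2)^(n+2).
  c_0 = 1/(-2)^2 = 1/4.
  c_1 = 2/(-2)^3 = -1/4.
  c_2 = 3/(-2)^4 = 3/16.
The series is valid for |w/d| < 1, i.e. |z − z₀| < |d|.
Radius of convergence: R = |4 − z₀| = |-2| = 2 (distance from z₀ to the singularity z = 4).

c_0 = 1/4, c_1 = -1/4, c_2 = 3/16; R = 2.


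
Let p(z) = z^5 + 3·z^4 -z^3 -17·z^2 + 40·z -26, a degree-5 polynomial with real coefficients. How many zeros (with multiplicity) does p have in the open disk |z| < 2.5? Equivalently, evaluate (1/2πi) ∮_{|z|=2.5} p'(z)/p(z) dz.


The zeros of p are: (-3 + 2i), (-3 - 2i), 1, (1 + 1i), (1 - 1i).
Their magnitudes are: 3.606, 3.606, 1, 1.414, 1.414.
Zeros with |z| < R = 2.5: 1, (1 + 1i), (1 - 1i).
Count = 3.
By the argument principle, (1/2πi) ∮_{|z|=R} p'(z)/p(z) dz equals exactly this count.

Number of zeros inside |z| < 2.5: 3.


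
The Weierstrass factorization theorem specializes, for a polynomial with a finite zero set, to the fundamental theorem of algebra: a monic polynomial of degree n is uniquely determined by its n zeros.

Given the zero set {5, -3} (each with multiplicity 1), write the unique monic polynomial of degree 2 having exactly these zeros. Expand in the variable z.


The polynomial is p(z) = ∏_{α ∈ S} (z − α), where S = {5, -3}.
Expanding the product yields: p(z) = z^2 -2·z -15.
The resulting polynomial has degree 2 and real coefficients as required.

p(z) = z^2 -2·z -15.


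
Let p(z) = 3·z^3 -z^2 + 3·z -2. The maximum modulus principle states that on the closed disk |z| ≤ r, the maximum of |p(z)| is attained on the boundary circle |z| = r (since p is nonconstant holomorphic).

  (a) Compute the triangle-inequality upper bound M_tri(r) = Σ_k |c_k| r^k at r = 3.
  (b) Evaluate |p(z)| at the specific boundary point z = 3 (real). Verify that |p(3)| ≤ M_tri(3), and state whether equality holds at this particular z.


Coefficients: c_0 = -2, c_1 = 3, c_2 = -1, c_3 = 3. Radius r = 3.
Part (a). Triangle bound: M_tri(r) = Σ_k |c_k| r^k
  = |-2|·3^0 + |3|·3^1 + |-1|·3^2 + |3|·3^3
  = 2 + 9 + 9 + 81 = 101.
This bounds M(r) := max_{|z|=r} |p(z)| from above; equality holds iff all terms c_k z^k can be made to align in phase at a single z on |z|=r.
Part (b). At z = 3 (real, on the circle |z| = r):
  p(3) = (-2)·3^0 + (3)·3^1 + (-1)·3^2 + (3)·3^3 = 79.
  |p(3)| = 79.
Check: |p(3)| = 79 ≤ 101 = M_tri(3). ✓ Equality does not hold at z = 3 (the coefficients have mixed signs, so the terms do not all align in phase there).

M_tri(3) = 101; |p(3)| = 79; equality at z=3: no.


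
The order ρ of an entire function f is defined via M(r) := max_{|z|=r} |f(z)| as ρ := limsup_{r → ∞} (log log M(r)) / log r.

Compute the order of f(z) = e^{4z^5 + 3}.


|e^{4z^5 + 3}| = e^{Re(4·z^5) + 3} ≤ e^{4|z|^5 + 3} = e^{4r^5 + 3} on |z| = r, so ρ ≤ 5. Choosing z on |z|=r so that 4·z^5 is real positive (always possible by picking arg z appropriately) gives |f(z)| = e^{4r^5 + 3}, matching the bound. The additive constant 3 does not affect log log M(r) ~ 5·log r. Hence ρ = 5.
Therefore ρ = 5.

Order ρ = 5.


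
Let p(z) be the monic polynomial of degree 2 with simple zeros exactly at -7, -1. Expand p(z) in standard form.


The polynomial is p(z) = ∏_{α ∈ S} (z − α), where S = {-7, -1}.
Expanding the product yields: p(z) = z^2 + 8·z + 7.
The resulting polynomial has degree 2 and real coefficients as required.

p(z) = z^2 + 8·z + 7.


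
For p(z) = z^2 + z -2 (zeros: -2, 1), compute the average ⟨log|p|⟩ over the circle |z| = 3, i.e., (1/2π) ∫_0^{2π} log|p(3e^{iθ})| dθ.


Zeros: -2, 1; r = 3.
Inside |z| < r: -2, 1. Outside (|z| ≥ r): ∅.
p(0) = -2, so log|p(0)| = log(2) = 0.6931.
Apply Jensen: I(r) = log|p(0)| + Σ_k log(r/|z_k|), summed over zeros inside |z| < r.
  log(r/|z_k|) for z_k = -2: log(3/2) = 0.4055
  log(r/|z_k|) for z_k = 1: log(3/1) = 1.0986
Sum over inside zeros: 1.5041.
I(r) = log|p(0)| + (inside sum) = 0.6931 + 1.5041 = 2.1972.
Closed form (all zeros inside, monic): I(r) = n·log(r) = 2·log(3) = 2.1972. ✓

I(r) ≈ 2.1972.


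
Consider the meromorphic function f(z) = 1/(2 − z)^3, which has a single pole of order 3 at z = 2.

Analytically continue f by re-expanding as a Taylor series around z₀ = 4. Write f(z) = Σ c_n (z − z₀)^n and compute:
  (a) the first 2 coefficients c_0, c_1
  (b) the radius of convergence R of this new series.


Let w = z − z₀, so z = z₀ + w.
Then 2 − z = 2 − (z₀ + w) = (2 − z₀) − w = -2 − w.
f(z) = 1/(-2 − w)^3 = (1/(-2)^3) · (1 − w/(-2))^{−3}.
By the binomial series (1−u)^{−3} = Σ_{n≥0} C(n+2, 2) u^n for |u|<1, with u = w/(-2):
  c_n = C(n+2, 2) / (-2)^(n+3).
  c_0 = 1/(-2)^3 = -1/8.
  c_1 = 3/(-2)^4 = 3/16.
The series is valid for |w/d| < 1, i.e. |z − z₀| < |d|.
Radius of convergence: R = |2 − z₀| = |-2| = 2 (distance from z₀ to the singularity z = 2).

c_0 = -1/8, c_1 = 3/16; R = 2.


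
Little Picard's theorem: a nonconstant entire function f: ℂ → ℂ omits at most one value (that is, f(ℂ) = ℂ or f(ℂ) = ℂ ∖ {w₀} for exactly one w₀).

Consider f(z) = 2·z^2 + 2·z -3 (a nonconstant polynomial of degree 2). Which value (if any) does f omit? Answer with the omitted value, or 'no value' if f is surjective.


Little Picard bounds the complement of f(ℂ) to at most one point.
For every w ∈ ℂ, the equation p(z) − w = 0 is a nonconstant polynomial in z and hence has at least one root by the fundamental theorem of algebra. So p is surjective onto ℂ, omitting no value.

Omitted value: no value.


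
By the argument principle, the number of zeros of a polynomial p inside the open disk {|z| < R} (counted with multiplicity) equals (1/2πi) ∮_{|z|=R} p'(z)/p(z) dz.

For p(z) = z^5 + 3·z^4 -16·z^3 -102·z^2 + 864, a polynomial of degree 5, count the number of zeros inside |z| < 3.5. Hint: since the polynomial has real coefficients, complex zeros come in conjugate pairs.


The zeros of p are: 3, 4, (-3 + 3i), (-3 - 3i), -4.
Their magnitudes are: 3, 4, 4.243, 4.243, 4.
Zeros with |z| < R = 3.5: 3.
Count = 1.
By the argument principle, (1/2πi) ∮_{|z|=R} p'(z)/p(z) dz equals exactly this count.

Number of zeros inside |z| < 3.5: 1.


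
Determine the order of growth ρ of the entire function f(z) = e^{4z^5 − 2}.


|e^{4z^5 − 2}| = e^{Re(4·z^5) + -2} ≤ e^{4|z|^5 + -2} = e^{4r^5 + -2} on |z| = r, so ρ ≤ 5. Choosing z on |z|=r so that 4·z^5 is real positive (always possible by picking arg z appropriately) gives |f(z)| = e^{4r^5 + -2}, matching the bound. The additive constant -2 does not affect log log M(r) ~ 5·log r. Hence ρ = 5.
Therefore ρ = 5.

Order ρ = 5.


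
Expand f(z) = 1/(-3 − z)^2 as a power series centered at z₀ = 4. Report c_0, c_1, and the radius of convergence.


Let w = z − z₀, so z = z₀ + w.
Then -3 − z = -3 − (z₀ + w) = (-3 − z₀) − w = -7 − w.
f(z) = 1/(-7 − w)^2 = (1/(-7)^2) · (1 − w/(-7))^{−2}.
By the binomial series (1−u)^{−2} = Σ_{n≥0} C(n+1, 1) u^n for |u|<1, with u = w/(-7):
  c_n = C(n+1, 1) / (-7)^(n+2).
  c_0 = 1/(-7)^2 = 1/49.
  c_1 = 2/(-7)^3 = -2/343.
The series is valid for |w/d| < 1, i.e. |z − z₀| < |d|.
Radius of convergence: R = |-3 − z₀| = |-7| = 7 (distance from z₀ to the singularity z = -3).

c_0 = 1/49, c_1 = -2/343; R = 7.


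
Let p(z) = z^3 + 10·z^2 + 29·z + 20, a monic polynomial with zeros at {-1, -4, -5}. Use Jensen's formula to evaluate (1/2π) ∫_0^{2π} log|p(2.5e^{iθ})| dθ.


Zeros: -5, -4, -1; r = 2.5.
Inside |z| < r: -1. Outside (|z| ≥ r): -5, -4.
p(0) = 20, so log|p(0)| = log(20) = 2.9957.
Apply Jensen: I(r) = log|p(0)| + Σ_k log(r/|z_k|), summed over zeros inside |z| < r.
  log(r/|z_k|) for z_k = -1: log(2.5/1) = 0.9163
  Outside zeros (-5, -4) contribute nothing to the Jensen sum.
Sum over inside zeros: 0.9163.
I(r) = log|p(0)| + (inside sum) = 2.9957 + 0.9163 = 3.9120.
Note: since some zeros are outside |z| ≤ r, the simplified n·log(r) form does NOT apply — only the inside zeros contribute.

I(r) ≈ 3.9120.


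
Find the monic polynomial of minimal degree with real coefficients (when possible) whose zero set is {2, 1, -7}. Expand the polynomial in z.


The polynomial is p(z) = ∏_{α ∈ S} (z − α), where S = {2, 1, -7}.
Expanding the product yields: p(z) = z^3 + 4·z^2 -19·z + 14.
The resulting polynomial has degree 3 and real coefficients as required.

p(z) = z^3 + 4·z^2 -19·z + 14.


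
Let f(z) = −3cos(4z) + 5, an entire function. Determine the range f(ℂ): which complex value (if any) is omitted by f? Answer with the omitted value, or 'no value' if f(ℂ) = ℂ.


Little Picard bounds the complement of f(ℂ) to at most one point.
cos is entire and surjective onto ℂ: for every w ∈ ℂ, cos(ζ) = w has a solution ζ ∈ ℂ (e.g., via the complex inverse arccos). With ζ = 4z this gives z = ζ/(4). Then -3·cos(4z) takes every value in -3·ℂ = ℂ, and adding 5 is a bijection of ℂ. So f is surjective and omits no value. (Note: only on the real line is cos bounded by [−1, 1].)

Omitted value: no value.


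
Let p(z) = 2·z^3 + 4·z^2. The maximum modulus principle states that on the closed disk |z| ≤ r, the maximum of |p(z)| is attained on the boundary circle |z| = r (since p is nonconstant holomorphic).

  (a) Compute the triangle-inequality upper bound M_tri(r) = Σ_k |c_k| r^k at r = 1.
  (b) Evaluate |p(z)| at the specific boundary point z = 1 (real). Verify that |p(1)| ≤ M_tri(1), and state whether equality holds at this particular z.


Coefficients: c_0 = 0, c_1 = 0, c_2 = 4, c_3 = 2. Radius r = 1.
Part (a). Triangle bound: M_tri(r) = Σ_k |c_k| r^k
  = |0|·1^0 + |0|·1^1 + |4|·1^2 + |2|·1^3
  = 0 + 0 + 4 + 2 = 6.
This bounds M(r) := max_{|z|=r} |p(z)| from above; equality holds iff all terms c_k z^k can be made to align in phase at a single z on |z|=r.
Part (b). At z = 1 (real, on the circle |z| = r):
  p(1) = (0)·1^0 + (0)·1^1 + (4)·1^2 + (2)·1^3 = 6.
  |p(1)| = 6.
Since all nonzero coefficients share the same sign, |p(1)| = 6 = M_tri(1); the triangle bound is attained at z = 1, so in fact M(r) = 6.

M_tri(1) = 6; |p(1)| = 6; equality at z=1: yes.


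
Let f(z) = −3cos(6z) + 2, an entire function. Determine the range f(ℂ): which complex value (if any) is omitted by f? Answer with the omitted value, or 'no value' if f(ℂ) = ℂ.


Little Picard bounds the complement of f(ℂ) to at most one point.
cos is entire and surjective onto ℂ: for every w ∈ ℂ, cos(ζ) = w has a solution ζ ∈ ℂ (e.g., via the complex inverse arccos). With ζ = 6z this gives z = ζ/(6). Then -3·cos(6z) takes every value in -3·ℂ = ℂ, and adding 2 is a bijection of ℂ. So f is surjective and omits no value. (Note: only on the real line is cos bounded by [−1, 1].)

Omitted value: no value.


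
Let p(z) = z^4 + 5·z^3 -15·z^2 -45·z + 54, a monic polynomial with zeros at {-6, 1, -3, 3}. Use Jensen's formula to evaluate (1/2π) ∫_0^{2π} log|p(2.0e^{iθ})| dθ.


Zeros: -6, -3, 1, 3; r = 2.0.
Inside |z| < r: 1. Outside (|z| ≥ r): -6, -3, 3.
p(0) = 54, so log|p(0)| = log(54) = 3.9890.
Apply Jensen: I(r) = log|p(0)| + Σ_k log(r/|z_k|), summed over zeros inside |z| < r.
  log(r/|z_k|) for z_k = 1: log(2.0/1) = 0.6931
  Outside zeros (-6, -3, 3) contribute nothing to the Jensen sum.
Sum over inside zeros: 0.6931.
I(r) = log|p(0)| + (inside sum) = 3.9890 + 0.6931 = 4.6821.
Note: since some zeros are outside |z| ≤ r, the simplified n·log(r) form does NOT apply — only the inside zeros contribute.

I(r) ≈ 4.6821.


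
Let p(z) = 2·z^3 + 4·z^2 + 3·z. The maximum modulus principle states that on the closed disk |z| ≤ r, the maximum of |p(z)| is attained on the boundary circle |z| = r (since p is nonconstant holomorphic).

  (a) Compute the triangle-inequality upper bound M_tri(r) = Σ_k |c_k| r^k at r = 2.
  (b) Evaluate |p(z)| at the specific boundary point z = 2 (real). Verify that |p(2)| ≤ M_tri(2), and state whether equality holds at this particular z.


Coefficients: c_0 = 0, c_1 = 3, c_2 = 4, c_3 = 2. Radius r = 2.
Part (a). Triangle bound: M_tri(r) = Σ_k |c_k| r^k
  = |0|·2^0 + |3|·2^1 + |4|·2^2 + |2|·2^3
  = 0 + 6 + 16 + 16 = 38.
This bounds M(r) := max_{|z|=r} |p(z)| from above; equality holds iff all terms c_k z^k can be made to align in phase at a single z on |z|=r.
Part (b). At z = 2 (real, on the circle |z| = r):
  p(2) = (0)·2^0 + (3)·2^1 + (4)·2^2 + (2)·2^3 = 38.
  |p(2)| = 38.
Since all nonzero coefficients share the same sign, |p(2)| = 38 = M_tri(2); the triangle bound is attained at z = 2, so in fact M(r) = 38.

M_tri(2) = 38; |p(2)| = 38; equality at z=2: yes.


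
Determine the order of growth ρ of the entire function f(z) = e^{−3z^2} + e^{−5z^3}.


Each summand is entire of order 2 and 3 respectively (as in the single-exponential case). The order of a sum is at most the max of the orders, so ρ ≤ 3. For the lower bound: on |z|=r choose arg z so that -5z^3 is real positive; then |e^{-5z^3}| = e^{5r^3} while |e^{-3z^2}| ≤ e^{3r^2} = o(e^{5r^3}). So |f| ≥ e^{5r^3}(1 − o(1)) and ρ ≥ 3. Hence ρ = max(2, 3) = 3.
Therefore ρ = 3.

Order ρ = 3.


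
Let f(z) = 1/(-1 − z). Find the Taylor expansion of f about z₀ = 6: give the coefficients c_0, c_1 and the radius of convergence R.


Let w = z − z₀, so z = z₀ + w.
Then -1 − z = -1 − (z₀ + w) = (-1 − z₀) − w = -7 − w.
f(z) = 1/(-7 − w) = (1/(-7)) · 1/(1 − w/(-7)) = Σ_{n≥0} w^n / (-7)^(n+1).
So c_n = 1/(-7)^(n+1):
  c_0 = 1/(-7)^1 = -1/7.
  c_1 = 1/(-7)^2 = 1/49.
The series is valid for |w/d| < 1, i.e. |z − z₀| < |d|.
Radius of convergence: R = |-1 − z₀| = |-7| = 7 (distance from z₀ to the singularity z = -1).

c_0 = -1/7, c_1 = 1/49; R = 7.


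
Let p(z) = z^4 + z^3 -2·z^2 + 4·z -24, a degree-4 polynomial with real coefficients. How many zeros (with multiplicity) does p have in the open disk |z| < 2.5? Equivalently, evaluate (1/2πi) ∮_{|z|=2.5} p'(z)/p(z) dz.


The zeros of p are: -3, (0 + 2i), (0 - 2i), 2.
Their magnitudes are: 3, 2, 2, 2.
Zeros with |z| < R = 2.5: (0 + 2i), (0 - 2i), 2.
Count = 3.
By the argument principle, (1/2πi) ∮_{|z|=R} p'(z)/p(z) dz equals exactly this count.

Number of zeros inside |z| < 2.5: 3.


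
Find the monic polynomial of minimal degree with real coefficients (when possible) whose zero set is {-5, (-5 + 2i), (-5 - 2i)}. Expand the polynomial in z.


The polynomial is p(z) = ∏_{α ∈ S} (z − α), where S = {-5, (-5 + 2i), (-5 - 2i)}.
Expanding the product yields: p(z) = z^3 + 15·z^2 + 79·z + 145.
Note conjugate pairs combine to real quadratics: (z − (-5+2i))(z − (-5−2i)) = z² + 10z + 29.
The resulting polynomial has degree 3 and real coefficients as required.

p(z) = z^3 + 15·z^2 + 79·z + 145.


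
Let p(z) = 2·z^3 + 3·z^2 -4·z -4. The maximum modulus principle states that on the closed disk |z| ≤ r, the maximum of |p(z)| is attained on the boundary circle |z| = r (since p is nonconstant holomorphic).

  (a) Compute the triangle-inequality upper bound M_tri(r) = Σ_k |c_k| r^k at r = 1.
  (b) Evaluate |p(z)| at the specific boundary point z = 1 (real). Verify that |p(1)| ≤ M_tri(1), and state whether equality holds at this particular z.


Coefficients: c_0 = -4, c_1 = -4, c_2 = 3, c_3 = 2. Radius r = 1.
Part (a). Triangle bound: M_tri(r) = Σ_k |c_k| r^k
  = |-4|·1^0 + |-4|·1^1 + |3|·1^2 + |2|·1^3
  = 4 + 4 + 3 + 2 = 13.
This bounds M(r) := max_{|z|=r} |p(z)| from above; equality holds iff all terms c_k z^k can be made to align in phase at a single z on |z|=r.
Part (b). At z = 1 (real, on the circle |z| = r):
  p(1) = (-4)·1^0 + (-4)·1^1 + (3)·1^2 + (2)·1^3 = -3.
  |p(1)| = 3.
Check: |p(1)| = 3 ≤ 13 = M_tri(1). ✓ Equality does not hold at z = 1 (the coefficients have mixed signs, so the terms do not all align in phase there).

M_tri(1) = 13; |p(1)| = 3; equality at z=1: no.


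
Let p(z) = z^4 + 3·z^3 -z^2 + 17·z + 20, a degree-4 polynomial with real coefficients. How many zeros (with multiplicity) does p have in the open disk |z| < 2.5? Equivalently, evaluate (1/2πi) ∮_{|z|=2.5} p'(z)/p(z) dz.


The zeros of p are: (1 + 2i), (1 - 2i), -1, -4.
Their magnitudes are: 2.236, 2.236, 1, 4.
Zeros with |z| < R = 2.5: (1 + 2i), (1 - 2i), -1.
Count = 3.
By the argument principle, (1/2πi) ∮_{|z|=R} p'(z)/p(z) dz equals exactly this count.

Number of zeros inside |z| < 2.5: 3.


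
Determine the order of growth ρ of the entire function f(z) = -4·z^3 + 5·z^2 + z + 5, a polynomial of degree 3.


|f(z)| ≤ Σ|c_k|·r^k = O(r^3) as r → ∞. Polynomial growth is O(e^{r^ε}) for every ε > 0 (since r^3/e^{r^ε} → 0), so ρ ≤ ε for all ε > 0, i.e. ρ = 0. Every nonconstant polynomial has order 0.
Therefore ρ = 0.

Order ρ = 0.


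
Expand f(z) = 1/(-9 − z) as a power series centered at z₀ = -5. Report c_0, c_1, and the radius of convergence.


Let w = z − z₀, so z = z₀ + w.
Then -9 − z = -9 − (z₀ + w) = (-9 − z₀) − w = -4 − w.
f(z) = 1/(-4 − w) = (1/(-4)) · 1/(1 − w/(-4)) = Σ_{n≥0} w^n / (-4)^(n+1).
So c_n = 1/(-4)^(n+1):
  c_0 = 1/(-4)^1 = -1/4.
  c_1 = 1/(-4)^2 = 1/16.
The series is valid for |w/d| < 1, i.e. |z − z₀| < |d|.
Radius of convergence: R = |-9 − z₀| = |-4| = 4 (distance from z₀ to the singularity z = -9).

c_0 = -1/4, c_1 = 1/16; R = 4.


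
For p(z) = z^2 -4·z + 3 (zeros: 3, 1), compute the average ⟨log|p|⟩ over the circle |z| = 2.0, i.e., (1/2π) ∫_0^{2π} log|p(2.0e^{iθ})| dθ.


Zeros: 1, 3; r = 2.0.
Inside |z| < r: 1. Outside (|z| ≥ r): 3.
p(0) = 3, so log|p(0)| = log(3) = 1.0986.
Apply Jensen: I(r) = log|p(0)| + Σ_k log(r/|z_k|), summed over zeros inside |z| < r.
  log(r/|z_k|) for z_k = 1: log(2.0/1) = 0.6931
  Outside zeros (3) contribute nothing to the Jensen sum.
Sum over inside zeros: 0.6931.
I(r) = log|p(0)| + (inside sum) = 1.0986 + 0.6931 = 1.7918.
Note: since some zeros are outside |z| ≤ r, the simplified n·log(r) form does NOT apply — only the inside zeros contribute.

I(r) ≈ 1.7918.


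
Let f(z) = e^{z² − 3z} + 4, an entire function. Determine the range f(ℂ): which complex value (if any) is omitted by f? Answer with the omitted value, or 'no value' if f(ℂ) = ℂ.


Little Picard bounds the complement of f(ℂ) to at most one point.
The exponent g(z) = z² − 3z is a nonconstant polynomial, hence surjective onto ℂ. So e^{g(z)} takes every value in {e^w : w ∈ ℂ} = ℂ ∖ {0}. Adding 4 shifts the range to ℂ ∖ {4}. f omits exactly 4.

Omitted value: 4.


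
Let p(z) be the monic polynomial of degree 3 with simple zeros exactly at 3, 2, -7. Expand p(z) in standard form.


The polynomial is p(z) = ∏_{α ∈ S} (z − α), where S = {3, 2, -7}.
Expanding the product yields: p(z) = z^3 + 2·z^2 -29·z + 42.
The resulting polynomial has degree 3 and real coefficients as required.

p(z) = z^3 + 2·z^2 -29·z + 42.


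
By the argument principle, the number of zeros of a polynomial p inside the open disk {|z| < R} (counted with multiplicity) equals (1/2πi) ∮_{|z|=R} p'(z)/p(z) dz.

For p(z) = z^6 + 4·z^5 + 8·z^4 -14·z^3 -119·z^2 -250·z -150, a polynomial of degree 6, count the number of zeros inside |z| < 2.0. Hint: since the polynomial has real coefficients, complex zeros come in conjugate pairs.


The zeros of p are: (-1 + 3i), (-1 - 3i), -1, (-2 + 1i), (-2 - 1i), 3.
Their magnitudes are: 3.162, 3.162, 1, 2.236, 2.236, 3.
Zeros with |z| < R = 2.0: -1.
Count = 1.
By the argument principle, (1/2πi) ∮_{|z|=R} p'(z)/p(z) dz equals exactly this count.

Number of zeros inside |z| < 2.0: 1.


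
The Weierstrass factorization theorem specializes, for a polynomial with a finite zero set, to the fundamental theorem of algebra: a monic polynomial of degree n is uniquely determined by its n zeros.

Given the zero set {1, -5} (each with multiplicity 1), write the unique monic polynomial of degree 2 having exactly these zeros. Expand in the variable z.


The polynomial is p(z) = ∏_{α ∈ S} (z − α), where S = {1, -5}.
Expanding the product yields: p(z) = z^2 + 4·z -5.
The resulting polynomial has degree 2 and real coefficients as required.

p(z) = z^2 + 4·z -5.


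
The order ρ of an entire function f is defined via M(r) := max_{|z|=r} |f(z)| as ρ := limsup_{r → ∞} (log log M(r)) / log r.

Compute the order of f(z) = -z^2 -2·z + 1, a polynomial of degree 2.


|f(z)| ≤ Σ|c_k|·r^k = O(r^2) as r → ∞. Polynomial growth is O(e^{r^ε}) for every ε > 0 (since r^2/e^{r^ε} → 0), so ρ ≤ ε for all ε > 0, i.e. ρ = 0. Every nonconstant polynomial has order 0.
Therefore ρ = 0.

Order ρ = 0.


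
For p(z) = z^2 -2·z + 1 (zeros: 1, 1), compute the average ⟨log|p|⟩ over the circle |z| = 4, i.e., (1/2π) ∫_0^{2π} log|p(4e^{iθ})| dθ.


Zeros: 1, 1; r = 4.
Inside |z| < r: 1, 1. Outside (|z| ≥ r): ∅.
p(0) = 1, so log|p(0)| = log(1) = 0.0000.
Apply Jensen: I(r) = log|p(0)| + Σ_k log(r/|z_k|), summed over zeros inside |z| < r.
  log(r/|z_k|) for z_k = 1: log(4/1) = 1.3863
  log(r/|z_k|) for z_k = 1: log(4/1) = 1.3863
Sum over inside zeros: 2.7726.
I(r) = log|p(0)| + (inside sum) = 0.0000 + 2.7726 = 2.7726.
Closed form (all zeros inside, monic): I(r) = n·log(r) = 2·log(4) = 2.7726. ✓

I(r) ≈ 2.7726.


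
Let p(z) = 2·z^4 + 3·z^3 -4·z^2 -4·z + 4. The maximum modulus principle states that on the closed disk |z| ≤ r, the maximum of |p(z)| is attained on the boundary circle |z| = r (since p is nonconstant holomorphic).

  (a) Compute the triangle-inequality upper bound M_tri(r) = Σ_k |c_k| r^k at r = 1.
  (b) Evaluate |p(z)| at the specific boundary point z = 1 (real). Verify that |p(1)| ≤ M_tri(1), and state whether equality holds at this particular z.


Coefficients: c_0 = 4, c_1 = -4, c_2 = -4, c_3 = 3, c_4 = 2. Radius r = 1.
Part (a). Triangle bound: M_tri(r) = Σ_k |c_k| r^k
  = |4|·1^0 + |-4|·1^1 + |-4|·1^2 + |3|·1^3 + |2|·1^4
  = 4 + 4 + 4 + 3 + 2 = 17.
This bounds M(r) := max_{|z|=r} |p(z)| from above; equality holds iff all terms c_k z^k can be made to align in phase at a single z on |z|=r.
Part (b). At z = 1 (real, on the circle |z| = r):
  p(1) = (4)·1^0 + (-4)·1^1 + (-4)·1^2 + (3)·1^3 + (2)·1^4 = 1.
  |p(1)| = 1.
Check: |p(1)| = 1 ≤ 17 = M_tri(1). ✓ Equality does not hold at z = 1 (the coefficients have mixed signs, so the terms do not all align in phase there).

M_tri(1) = 17; |p(1)| = 1; equality at z=1: no.


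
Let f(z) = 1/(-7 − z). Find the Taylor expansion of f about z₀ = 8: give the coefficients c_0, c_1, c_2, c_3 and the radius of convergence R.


Let w = z − z₀, so z = z₀ + w.
Then -7 − z = -7 − (z₀ + w) = (-7 − z₀) − w = -15 − w.
f(z) = 1/(-15 − w) = (1/(-15)) · 1/(1 − w/(-15)) = Σ_{n≥0} w^n / (-15)^(n+1).
So c_n = 1/(-15)^(n+1):
  c_0 = 1/(-15)^1 = -1/15.
  c_1 = 1/(-15)^2 = 1/225.
  c_2 = 1/(-15)^3 = -1/3375.
  c_3 = 1/(-15)^4 = 1/50625.
The series is valid for |w/d| < 1, i.e. |z − z₀| < |d|.
Radius of convergence: R = |-7 − z₀| = |-15| = 15 (distance from z₀ to the singularity z = -7).

c_0 = -1/15, c_1 = 1/225, c_2 = -1/3375, c_3 = 1/50625; R = 15.


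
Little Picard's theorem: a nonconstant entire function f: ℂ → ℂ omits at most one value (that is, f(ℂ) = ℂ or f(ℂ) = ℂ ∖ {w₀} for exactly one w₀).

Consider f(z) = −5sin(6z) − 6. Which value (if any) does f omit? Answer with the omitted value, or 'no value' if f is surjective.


Little Picard bounds the complement of f(ℂ) to at most one point.
sin is entire and surjective onto ℂ: for every w ∈ ℂ, sin(ζ) = w has a solution ζ ∈ ℂ (e.g., via the complex inverse arcsin). With ζ = 6z this gives z = ζ/(6). Then -5·sin(6z) takes every value in -5·ℂ = ℂ, and adding -6 is a bijection of ℂ. So f is surjective and omits no value. (Note: only on the real line is sin bounded by [−1, 1].)

Omitted value: no value.


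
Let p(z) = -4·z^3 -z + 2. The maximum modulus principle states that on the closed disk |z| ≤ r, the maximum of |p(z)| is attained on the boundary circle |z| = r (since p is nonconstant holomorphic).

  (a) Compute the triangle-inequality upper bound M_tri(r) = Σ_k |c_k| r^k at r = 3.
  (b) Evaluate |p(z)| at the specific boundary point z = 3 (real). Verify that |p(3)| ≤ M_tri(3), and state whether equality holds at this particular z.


Coefficients: c_0 = 2, c_1 = -1, c_2 = 0, c_3 = -4. Radius r = 3.
Part (a). Triangle bound: M_tri(r) = Σ_k |c_k| r^k
  = |2|·3^0 + |-1|·3^1 + |0|·3^2 + |-4|·3^3
  = 2 + 3 + 0 + 108 = 113.
This bounds M(r) := max_{|z|=r} |p(z)| from above; equality holds iff all terms c_k z^k can be made to align in phase at a single z on |z|=r.
Part (b). At z = 3 (real, on the circle |z| = r):
  p(3) = (2)·3^0 + (-1)·3^1 + (0)·3^2 + (-4)·3^3 = -109.
  |p(3)| = 109.
Check: |p(3)| = 109 ≤ 113 = M_tri(3). ✓ Equality does not hold at z = 3 (the coefficients have mixed signs, so the terms do not all align in phase there).

M_tri(3) = 113; |p(3)| = 109; equality at z=3: no.


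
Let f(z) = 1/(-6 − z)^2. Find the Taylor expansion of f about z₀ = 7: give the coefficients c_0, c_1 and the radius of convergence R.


Let w = z − z₀, so z = z₀ + w.
Then -6 − z = -6 − (z₀ + w) = (-6 − z₀) − w = -13 − w.
f(z) = 1/(-13 − w)^2 = (1/(-13)^2) · (1 − w/(-13))^{−2}.
By the binomial series (1−u)^{−2} = Σ_{n≥0} C(n+1, 1) u^n for |u|<1, with u = w/(-13):
  c_n = C(n+1, 1) / (-13)^(n+2).
  c_0 = 1/(-13)^2 = 1/169.
  c_1 = 2/(-13)^3 = -2/2197.
The series is valid for |w/d| < 1, i.e. |z − z₀| < |d|.
Radius of convergence: R = |-6 − z₀| = |-13| = 13 (distance from z₀ to the singularity z = -6).

c_0 = 1/169, c_1 = -2/2197; R = 13.


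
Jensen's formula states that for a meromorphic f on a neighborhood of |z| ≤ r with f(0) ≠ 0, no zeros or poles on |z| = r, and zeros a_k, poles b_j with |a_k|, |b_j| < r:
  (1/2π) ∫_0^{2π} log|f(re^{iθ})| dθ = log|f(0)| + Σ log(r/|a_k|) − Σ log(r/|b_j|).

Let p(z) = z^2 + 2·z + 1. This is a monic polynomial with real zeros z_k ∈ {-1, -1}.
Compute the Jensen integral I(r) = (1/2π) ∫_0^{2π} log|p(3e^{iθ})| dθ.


Zeros: -1, -1; r = 3.
Inside |z| < r: -1, -1. Outside (|z| ≥ r): ∅.
p(0) = 1, so log|p(0)| = log(1) = 0.0000.
Apply Jensen: I(r) = log|p(0)| + Σ_k log(r/|z_k|), summed over zeros inside |z| < r.
  log(r/|z_k|) for z_k = -1: log(3/1) = 1.0986
  log(r/|z_k|) for z_k = -1: log(3/1) = 1.0986
Sum over inside zeros: 2.1972.
I(r) = log|p(0)| + (inside sum) = 0.0000 + 2.1972 = 2.1972.
Closed form (all zeros inside, monic): I(r) = n·log(r) = 2·log(3) = 2.1972. ✓

I(r) ≈ 2.1972.


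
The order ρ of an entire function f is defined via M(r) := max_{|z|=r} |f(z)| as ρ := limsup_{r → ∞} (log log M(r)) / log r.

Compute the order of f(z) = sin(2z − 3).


sin(w) is a linear combination of e^{iw} and e^{−iw} (or e^w, e^{−w} in the hyperbolic case), so |sin(w)| ≤ e^{|w|}. With w = 2z − 3, |w| ≤ 2|z| + 3 = 2r + 3 on |z| = r, giving M(r) ≤ e^{2r + 3}, so ρ ≤ 1. On a suitable ray (z = it for sin/cos; z = t for sinh/cosh, t real → ∞), |sin(2z − 3)| grows like e^{2|t|}/2, so ρ ≥ 1. Hence ρ = 1.
Therefore ρ = 1.

Order ρ = 1.


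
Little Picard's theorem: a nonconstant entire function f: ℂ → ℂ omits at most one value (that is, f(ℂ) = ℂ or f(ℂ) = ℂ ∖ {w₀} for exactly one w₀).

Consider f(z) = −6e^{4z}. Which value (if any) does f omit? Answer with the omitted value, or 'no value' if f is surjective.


Little Picard bounds the complement of f(ℂ) to at most one point.
e^{4z} is never zero on ℂ, so -6·e^{4z} takes every value in ℂ ∖ {0}. Adding 0 shifts the range to ℂ ∖ {0}. Thus f omits exactly the value 0.

Omitted value: 0.


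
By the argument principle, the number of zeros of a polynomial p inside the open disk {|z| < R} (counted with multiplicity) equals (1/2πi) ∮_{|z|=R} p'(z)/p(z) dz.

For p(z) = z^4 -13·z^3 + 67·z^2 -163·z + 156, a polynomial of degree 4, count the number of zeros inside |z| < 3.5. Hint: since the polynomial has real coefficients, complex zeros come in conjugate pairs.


The zeros of p are: 4, 3, (3 + 2i), (3 - 2i).
Their magnitudes are: 4, 3, 3.606, 3.606.
Zeros with |z| < R = 3.5: 3.
Count = 1.
By the argument principle, (1/2πi) ∮_{|z|=R} p'(z)/p(z) dz equals exactly this count.

Number of zeros inside |z| < 3.5: 1.


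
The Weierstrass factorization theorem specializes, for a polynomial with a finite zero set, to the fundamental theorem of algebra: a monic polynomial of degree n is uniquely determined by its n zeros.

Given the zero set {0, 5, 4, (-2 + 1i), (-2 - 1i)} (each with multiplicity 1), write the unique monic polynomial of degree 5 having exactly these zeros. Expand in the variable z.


The polynomial is p(z) = ∏_{α ∈ S} (z − α), where S = {0, 5, 4, (-2 + 1i), (-2 - 1i)}.
Expanding the product yields: p(z) = z^5 -5·z^4 -11·z^3 + 35·z^2 + 100·z.
Note conjugate pairs combine to real quadratics: (z − (-2+1i))(z − (-2−1i)) = z² + 4z + 5.
The resulting polynomial has degree 5 and real coefficients as required.

p(z) = z^5 -5·z^4 -11·z^3 + 35·z^2 + 100·z.


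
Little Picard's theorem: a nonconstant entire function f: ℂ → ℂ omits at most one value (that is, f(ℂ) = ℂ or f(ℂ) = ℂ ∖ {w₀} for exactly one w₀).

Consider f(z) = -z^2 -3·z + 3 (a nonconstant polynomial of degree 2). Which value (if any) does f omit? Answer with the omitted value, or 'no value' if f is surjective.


Little Picard bounds the complement of f(ℂ) to at most one point.
For every w ∈ ℂ, the equation p(z) − w = 0 is a nonconstant polynomial in z and hence has at least one root by the fundamental theorem of algebra. So p is surjective onto ℂ, omitting no value.

Omitted value: no value.


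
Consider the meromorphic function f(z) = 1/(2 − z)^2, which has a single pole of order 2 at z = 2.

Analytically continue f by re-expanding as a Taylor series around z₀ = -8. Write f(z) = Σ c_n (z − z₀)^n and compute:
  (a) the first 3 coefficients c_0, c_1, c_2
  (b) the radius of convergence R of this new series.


Let w = z − z₀, so z = z₀ + w.
Then 2 − z = 2 − (z₀ + w) = (2 − z₀) − w = 10 − w.
f(z) = 1/(10 − w)^2 = (1/(10)^2) · (1 − w/(10))^{−2}.
By the binomial series (1−u)^{−2} = Σ_{n≥0} C(n+1, 1) u^n for |u|<1, with u = w/(10):
  c_n = C(n+1, 1) / (10)^(n+2).
  c_0 = 1/(10)^2 = 1/100.
  c_1 = 2/(10)^3 = 1/500.
  c_2 = 3/(10)^4 = 3/10000.
The series is valid for |w/d| < 1, i.e. |z − z₀| < |d|.
Radius of convergence: R = |2 − z₀| = |10| = 10 (distance from z₀ to the singularity z = 2).

c_0 = 1/100, c_1 = 1/500, c_2 = 3/10000; R = 10.


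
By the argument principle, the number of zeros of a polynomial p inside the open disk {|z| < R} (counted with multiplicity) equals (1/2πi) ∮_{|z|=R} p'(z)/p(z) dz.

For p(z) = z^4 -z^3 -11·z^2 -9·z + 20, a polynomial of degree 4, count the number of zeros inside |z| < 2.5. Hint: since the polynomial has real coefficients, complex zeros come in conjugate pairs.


The zeros of p are: 4, 1, (-2 + 1i), (-2 - 1i).
Their magnitudes are: 4, 1, 2.236, 2.236.
Zeros with |z| < R = 2.5: 1, (-2 + 1i), (-2 - 1i).
Count = 3.
By the argument principle, (1/2πi) ∮_{|z|=R} p'(z)/p(z) dz equals exactly this count.

Number of zeros inside |z| < 2.5: 3.


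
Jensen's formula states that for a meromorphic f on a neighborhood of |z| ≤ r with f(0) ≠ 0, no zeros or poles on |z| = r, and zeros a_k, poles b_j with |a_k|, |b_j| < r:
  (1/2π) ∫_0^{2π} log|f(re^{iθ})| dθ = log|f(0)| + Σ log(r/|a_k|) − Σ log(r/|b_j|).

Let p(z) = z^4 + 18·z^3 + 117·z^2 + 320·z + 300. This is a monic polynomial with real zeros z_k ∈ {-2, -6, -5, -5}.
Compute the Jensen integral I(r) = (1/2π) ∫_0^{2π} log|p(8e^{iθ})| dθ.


Zeros: -6, -5, -5, -2; r = 8.
Inside |z| < r: -6, -5, -5, -2. Outside (|z| ≥ r): ∅.
p(0) = 300, so log|p(0)| = log(300) = 5.7038.
Apply Jensen: I(r) = log|p(0)| + Σ_k log(r/|z_k|), summed over zeros inside |z| < r.
  log(r/|z_k|) for z_k = -2: log(8/2) = 1.3863
  log(r/|z_k|) for z_k = -6: log(8/6) = 0.2877
  log(r/|z_k|) for z_k = -5: log(8/5) = 0.4700
  log(r/|z_k|) for z_k = -5: log(8/5) = 0.4700
Sum over inside zeros: 2.6140.
I(r) = log|p(0)| + (inside sum) = 5.7038 + 2.6140 = 8.3178.
Closed form (all zeros inside, monic): I(r) = n·log(r) = 4·log(8) = 8.3178. ✓

I(r) ≈ 8.3178.


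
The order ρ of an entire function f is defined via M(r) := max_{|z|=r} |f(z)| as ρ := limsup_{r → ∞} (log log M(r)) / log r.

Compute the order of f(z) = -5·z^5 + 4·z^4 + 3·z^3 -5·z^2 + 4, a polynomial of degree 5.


|f(z)| ≤ Σ|c_k|·r^k = O(r^5) as r → ∞. Polynomial growth is O(e^{r^ε}) for every ε > 0 (since r^5/e^{r^ε} → 0), so ρ ≤ ε for all ε > 0, i.e. ρ = 0. Every nonconstant polynomial has order 0.
Therefore ρ = 0.

Order ρ = 0.


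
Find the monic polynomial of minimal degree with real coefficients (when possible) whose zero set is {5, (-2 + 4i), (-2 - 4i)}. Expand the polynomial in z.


The polynomial is p(z) = ∏_{α ∈ S} (z − α), where S = {5, (-2 + 4i), (-2 - 4i)}.
Expanding the product yields: p(z) = z^3 -z^2 -100.
Note conjugate pairs combine to real quadratics: (z − (-2+4i))(z − (-2−4i)) = z² + 4z + 20.
The resulting polynomial has degree 3 and real coefficients as required.

p(z) = z^3 -z^2 -100.


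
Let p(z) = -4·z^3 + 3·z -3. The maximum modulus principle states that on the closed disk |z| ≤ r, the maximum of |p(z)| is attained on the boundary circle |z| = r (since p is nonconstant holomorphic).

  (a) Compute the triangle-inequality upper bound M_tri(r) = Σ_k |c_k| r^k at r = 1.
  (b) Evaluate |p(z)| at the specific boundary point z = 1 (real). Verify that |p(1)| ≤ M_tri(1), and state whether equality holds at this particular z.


Coefficients: c_0 = -3, c_1 = 3, c_2 = 0, c_3 = -4. Radius r = 1.
Part (a). Triangle bound: M_tri(r) = Σ_k |c_k| r^k
  = |-3|·1^0 + |3|·1^1 + |0|·1^2 + |-4|·1^3
  = 3 + 3 + 0 + 4 = 10.
This bounds M(r) := max_{|z|=r} |p(z)| from above; equality holds iff all terms c_k z^k can be made to align in phase at a single z on |z|=r.
Part (b). At z = 1 (real, on the circle |z| = r):
  p(1) = (-3)·1^0 + (3)·1^1 + (0)·1^2 + (-4)·1^3 = -4.
  |p(1)| = 4.
Check: |p(1)| = 4 ≤ 10 = M_tri(1). ✓ Equality does not hold at z = 1 (the coefficients have mixed signs, so the terms do not all align in phase there).

M_tri(1) = 10; |p(1)| = 4; equality at z=1: no.


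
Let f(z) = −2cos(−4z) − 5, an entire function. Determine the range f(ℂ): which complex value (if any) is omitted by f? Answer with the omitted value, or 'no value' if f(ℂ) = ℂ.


Little Picard bounds the complement of f(ℂ) to at most one point.
cos is entire and surjective onto ℂ: for every w ∈ ℂ, cos(ζ) = w has a solution ζ ∈ ℂ (e.g., via the complex inverse arccos). With ζ = −4z this gives z = ζ/(-4). Then -2·cos(−4z) takes every value in -2·ℂ = ℂ, and adding -5 is a bijection of ℂ. So f is surjective and omits no value. (Note: only on the real line is cos bounded by [−1, 1].)

Omitted value: no value.


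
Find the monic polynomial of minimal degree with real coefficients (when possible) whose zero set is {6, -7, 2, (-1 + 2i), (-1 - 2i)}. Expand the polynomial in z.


The polynomial is p(z) = ∏_{α ∈ S} (z − α), where S = {6, -7, 2, (-1 + 2i), (-1 - 2i)}.
Expanding the product yields: p(z) = z^5 + z^4 -41·z^3 -9·z^2 -52·z + 420.
Note conjugate pairs combine to real quadratics: (z − (-1+2i))(z − (-1−2i)) = z² + 2z + 5.
The resulting polynomial has degree 5 and real coefficients as required.

p(z) = z^5 + z^4 -41·z^3 -9·z^2 -52·z + 420.


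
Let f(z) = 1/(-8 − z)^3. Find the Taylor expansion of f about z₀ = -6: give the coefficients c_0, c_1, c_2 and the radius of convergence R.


Let w = z − z₀, so z = z₀ + w.
Then -8 − z = -8 − (z₀ + w) = (-8 − z₀) − w = -2 − w.
f(z) = 1/(-2 − w)^3 = (1/(-2)^3) · (1 − w/(-2))^{−3}.
By the binomial series (1−u)^{−3} = Σ_{n≥0} C(n+2, 2) u^n for |u|<1, with u = w/(-2):
  c_n = C(n+2, 2) / (-2)^(n+3).
  c_0 = 1/(-2)^3 = -1/8.
  c_1 = 3/(-2)^4 = 3/16.
  c_2 = 6/(-2)^5 = -3/16.
The series is valid for |w/d| < 1, i.e. |z − z₀| < |d|.
Radius of convergence: R = |-8 − z₀| = |-2| = 2 (distance from z₀ to the singularity z = -8).

c_0 = -1/8, c_1 = 3/16, c_2 = -3/16; R = 2.


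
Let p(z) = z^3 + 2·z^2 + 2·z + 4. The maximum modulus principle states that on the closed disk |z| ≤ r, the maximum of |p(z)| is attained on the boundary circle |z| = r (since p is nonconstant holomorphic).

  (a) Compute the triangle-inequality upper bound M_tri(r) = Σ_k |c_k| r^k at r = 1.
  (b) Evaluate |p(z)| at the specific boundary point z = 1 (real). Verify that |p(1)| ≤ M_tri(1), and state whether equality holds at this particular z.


Coefficients: c_0 = 4, c_1 = 2, c_2 = 2, c_3 = 1. Radius r = 1.
Part (a). Triangle bound: M_tri(r) = Σ_k |c_k| r^k
  = |4|·1^0 + |2|·1^1 + |2|·1^2 + |1|·1^3
  = 4 + 2 + 2 + 1 = 9.
This bounds M(r) := max_{|z|=r} |p(z)| from above; equality holds iff all terms c_k z^k can be made to align in phase at a single z on |z|=r.
Part (b). At z = 1 (real, on the circle |z| = r):
  p(1) = (4)·1^0 + (2)·1^1 + (2)·1^2 + (1)·1^3 = 9.
  |p(1)| = 9.
Since all nonzero coefficients share the same sign, |p(1)| = 9 = M_tri(1); the triangle bound is attained at z = 1, so in fact M(r) = 9.

M_tri(1) = 9; |p(1)| = 9; equality at z=1: yes.
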